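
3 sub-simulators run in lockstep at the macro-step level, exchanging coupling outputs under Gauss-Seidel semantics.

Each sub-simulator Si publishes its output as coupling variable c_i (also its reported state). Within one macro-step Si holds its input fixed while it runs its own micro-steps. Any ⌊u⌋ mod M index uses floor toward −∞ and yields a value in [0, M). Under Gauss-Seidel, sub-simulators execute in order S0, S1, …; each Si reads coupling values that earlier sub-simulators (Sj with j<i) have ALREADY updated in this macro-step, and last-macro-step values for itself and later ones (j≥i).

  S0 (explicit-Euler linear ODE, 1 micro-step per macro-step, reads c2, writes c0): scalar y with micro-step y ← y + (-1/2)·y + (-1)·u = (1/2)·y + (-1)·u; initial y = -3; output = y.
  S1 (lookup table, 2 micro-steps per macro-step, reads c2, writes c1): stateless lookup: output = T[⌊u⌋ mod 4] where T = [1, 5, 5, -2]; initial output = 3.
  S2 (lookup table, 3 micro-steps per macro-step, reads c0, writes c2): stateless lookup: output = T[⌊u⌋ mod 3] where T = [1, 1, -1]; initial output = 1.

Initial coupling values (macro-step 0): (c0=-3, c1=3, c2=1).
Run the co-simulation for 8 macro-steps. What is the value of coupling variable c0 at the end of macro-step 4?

c0 at macro-step 4 = -33/16

macro 1: S0 reads c2=1 → after 1×micro: -5/2; S1 reads c2=1 → after 2×micro: 5; S2 reads c0=-5/2 → after 3×micro: 1 ⇒ (c0=-5/2, c1=5, c2=1)
macro 2: S0 reads c2=1 → after 1×micro: -9/4; S1 reads c2=1 → after 2×micro: 5; S2 reads c0=-9/4 → after 3×micro: 1 ⇒ (c0=-9/4, c1=5, c2=1)
macro 3: S0 reads c2=1 → after 1×micro: -17/8; S1 reads c2=1 → after 2×micro: 5; S2 reads c0=-17/8 → after 3×micro: 1 ⇒ (c0=-17/8, c1=5, c2=1)
macro 4: S0 reads c2=1 → after 1×micro: -33/16; S1 reads c2=1 → after 2×micro: 5; S2 reads c0=-33/16 → after 3×micro: 1 ⇒ (c0=-33/16, c1=5, c2=1)
macro 5: S0 reads c2=1 → after 1×micro: -65/32; S1 reads c2=1 → after 2×micro: 5; S2 reads c0=-65/32 → after 3×micro: 1 ⇒ (c0=-65/32, c1=5, c2=1)
macro 6: S0 reads c2=1 → after 1×micro: -129/64; S1 reads c2=1 → after 2×micro: 5; S2 reads c0=-129/64 → after 3×micro: 1 ⇒ (c0=-129/64, c1=5, c2=1)
macro 7: S0 reads c2=1 → after 1×micro: -257/128; S1 reads c2=1 → after 2×micro: 5; S2 reads c0=-257/128 → after 3×micro: 1 ⇒ (c0=-257/128, c1=5, c2=1)
macro 8: S0 reads c2=1 → after 1×micro: -513/256; S1 reads c2=1 → after 2×micro: 5; S2 reads c0=-513/256 → after 3×micro: 1 ⇒ (c0=-513/256, c1=5, c2=1)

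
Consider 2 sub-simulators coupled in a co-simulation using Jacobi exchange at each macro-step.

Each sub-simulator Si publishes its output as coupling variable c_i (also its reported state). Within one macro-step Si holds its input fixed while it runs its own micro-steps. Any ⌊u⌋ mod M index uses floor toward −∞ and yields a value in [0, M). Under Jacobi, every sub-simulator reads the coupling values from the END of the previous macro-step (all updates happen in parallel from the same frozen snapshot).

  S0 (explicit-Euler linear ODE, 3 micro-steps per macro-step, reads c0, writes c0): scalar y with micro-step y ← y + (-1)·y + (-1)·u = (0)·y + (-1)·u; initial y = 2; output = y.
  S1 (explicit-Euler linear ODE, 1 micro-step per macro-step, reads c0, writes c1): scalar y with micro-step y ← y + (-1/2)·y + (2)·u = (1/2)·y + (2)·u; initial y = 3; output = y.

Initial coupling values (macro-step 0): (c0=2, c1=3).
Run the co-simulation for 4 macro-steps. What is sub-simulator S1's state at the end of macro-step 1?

macro 1: S0 reads c0=2 → after 3×micro: -2; S1 reads c0=2 → after 1×micro: 11/2 ⇒ (c0=-2, c1=11/2)
macro 2: S0 reads c0=-2 → after 3×micro: 2; S1 reads c0=-2 → after 1×micro: -5/4 ⇒ (c0=2, c1=-5/4)
macro 3: S0 reads c0=2 → after 3×micro: -2; S1 reads c0=2 → after 1×micro: 27/8 ⇒ (c0=-2, c1=27/8)
macro 4: S0 reads c0=-2 → after 3×micro: 2; S1 reads c0=-2 → after 1×micro: -37/16 ⇒ (c0=2, c1=-37/16)

S1 state at macro-step 1 = 11/2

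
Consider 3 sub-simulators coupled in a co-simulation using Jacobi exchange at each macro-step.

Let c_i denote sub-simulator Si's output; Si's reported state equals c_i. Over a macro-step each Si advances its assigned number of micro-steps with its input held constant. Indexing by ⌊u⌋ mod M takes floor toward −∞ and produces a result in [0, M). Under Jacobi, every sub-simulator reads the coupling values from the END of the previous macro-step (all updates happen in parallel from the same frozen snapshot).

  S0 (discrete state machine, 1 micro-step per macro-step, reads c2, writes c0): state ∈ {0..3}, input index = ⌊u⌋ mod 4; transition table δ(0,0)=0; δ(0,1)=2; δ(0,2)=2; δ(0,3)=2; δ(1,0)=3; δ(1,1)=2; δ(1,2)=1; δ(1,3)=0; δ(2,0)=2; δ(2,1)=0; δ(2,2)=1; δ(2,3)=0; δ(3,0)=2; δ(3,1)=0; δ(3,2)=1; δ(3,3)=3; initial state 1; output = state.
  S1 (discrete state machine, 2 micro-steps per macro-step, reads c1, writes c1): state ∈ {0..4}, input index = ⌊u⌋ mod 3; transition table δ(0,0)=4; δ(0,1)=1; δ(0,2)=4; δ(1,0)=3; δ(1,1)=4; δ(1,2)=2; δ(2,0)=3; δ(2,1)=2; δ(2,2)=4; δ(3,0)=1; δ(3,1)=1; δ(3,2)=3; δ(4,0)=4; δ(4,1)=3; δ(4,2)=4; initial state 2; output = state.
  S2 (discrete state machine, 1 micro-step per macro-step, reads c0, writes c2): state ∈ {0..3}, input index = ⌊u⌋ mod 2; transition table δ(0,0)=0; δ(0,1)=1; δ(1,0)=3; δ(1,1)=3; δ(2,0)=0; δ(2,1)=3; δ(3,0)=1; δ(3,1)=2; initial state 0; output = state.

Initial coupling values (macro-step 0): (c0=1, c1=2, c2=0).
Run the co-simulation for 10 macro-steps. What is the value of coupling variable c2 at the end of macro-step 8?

c2 at macro-step 8 = 3

macro 1: S0 reads c2=0 → after 1×micro: 3; S1 reads c1=2 → after 2×micro: 4; S2 reads c0=1 → after 1×micro: 1 ⇒ (c0=3, c1=4, c2=1)
macro 2: S0 reads c2=1 → after 1×micro: 0; S1 reads c1=4 → after 2×micro: 1; S2 reads c0=3 → after 1×micro: 3 ⇒ (c0=0, c1=1, c2=3)
macro 3: S0 reads c2=3 → after 1×micro: 2; S1 reads c1=1 → after 2×micro: 3; S2 reads c0=0 → after 1×micro: 1 ⇒ (c0=2, c1=3, c2=1)
macro 4: S0 reads c2=1 → after 1×micro: 0; S1 reads c1=3 → after 2×micro: 3; S2 reads c0=2 → after 1×micro: 3 ⇒ (c0=0, c1=3, c2=3)
macro 5: S0 reads c2=3 → after 1×micro: 2; S1 reads c1=3 → after 2×micro: 3; S2 reads c0=0 → after 1×micro: 1 ⇒ (c0=2, c1=3, c2=1)
macro 6: S0 reads c2=1 → after 1×micro: 0; S1 reads c1=3 → after 2×micro: 3; S2 reads c0=2 → after 1×micro: 3 ⇒ (c0=0, c1=3, c2=3)
macro 7: S0 reads c2=3 → after 1×micro: 2; S1 reads c1=3 → after 2×micro: 3; S2 reads c0=0 → after 1×micro: 1 ⇒ (c0=2, c1=3, c2=1)
macro 8: S0 reads c2=1 → after 1×micro: 0; S1 reads c1=3 → after 2×micro: 3; S2 reads c0=2 → after 1×micro: 3 ⇒ (c0=0, c1=3, c2=3)
macro 9: S0 reads c2=3 → after 1×micro: 2; S1 reads c1=3 → after 2×micro: 3; S2 reads c0=0 → after 1×micro: 1 ⇒ (c0=2, c1=3, c2=1)
macro 10: S0 reads c2=1 → after 1×micro: 0; S1 reads c1=3 → after 2×micro: 3; S2 reads c0=2 → after 1×micro: 3 ⇒ (c0=0, c1=3, c2=3)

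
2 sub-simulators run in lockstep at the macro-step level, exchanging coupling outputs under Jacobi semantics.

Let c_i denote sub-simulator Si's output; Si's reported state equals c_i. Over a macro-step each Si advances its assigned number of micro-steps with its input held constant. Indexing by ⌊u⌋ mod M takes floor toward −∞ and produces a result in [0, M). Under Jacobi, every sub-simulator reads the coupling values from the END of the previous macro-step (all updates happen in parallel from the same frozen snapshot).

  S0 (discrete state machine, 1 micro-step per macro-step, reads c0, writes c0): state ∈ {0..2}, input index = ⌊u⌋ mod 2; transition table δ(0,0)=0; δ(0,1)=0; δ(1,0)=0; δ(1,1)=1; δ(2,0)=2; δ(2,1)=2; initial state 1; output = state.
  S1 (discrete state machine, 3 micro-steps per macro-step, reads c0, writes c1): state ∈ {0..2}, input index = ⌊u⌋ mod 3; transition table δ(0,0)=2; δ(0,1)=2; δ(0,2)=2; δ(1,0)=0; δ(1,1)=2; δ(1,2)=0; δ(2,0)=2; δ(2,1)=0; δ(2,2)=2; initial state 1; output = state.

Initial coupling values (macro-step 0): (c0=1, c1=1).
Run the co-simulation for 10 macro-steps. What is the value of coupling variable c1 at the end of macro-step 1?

c1 at macro-step 1 = 2

macro 1: S0 reads c0=1 → after 1×micro: 1; S1 reads c0=1 → after 3×micro: 2 ⇒ (c0=1, c1=2)
macro 2: S0 reads c0=1 → after 1×micro: 1; S1 reads c0=1 → after 3×micro: 0 ⇒ (c0=1, c1=0)
macro 3: S0 reads c0=1 → after 1×micro: 1; S1 reads c0=1 → after 3×micro: 2 ⇒ (c0=1, c1=2)
macro 4: S0 reads c0=1 → after 1×micro: 1; S1 reads c0=1 → after 3×micro: 0 ⇒ (c0=1, c1=0)
macro 5: S0 reads c0=1 → after 1×micro: 1; S1 reads c0=1 → after 3×micro: 2 ⇒ (c0=1, c1=2)
macro 6: S0 reads c0=1 → after 1×micro: 1; S1 reads c0=1 → after 3×micro: 0 ⇒ (c0=1, c1=0)
macro 7: S0 reads c0=1 → after 1×micro: 1; S1 reads c0=1 → after 3×micro: 2 ⇒ (c0=1, c1=2)
macro 8: S0 reads c0=1 → after 1×micro: 1; S1 reads c0=1 → after 3×micro: 0 ⇒ (c0=1, c1=0)
macro 9: S0 reads c0=1 → after 1×micro: 1; S1 reads c0=1 → after 3×micro: 2 ⇒ (c0=1, c1=2)
macro 10: S0 reads c0=1 → after 1×micro: 1; S1 reads c0=1 → after 3×micro: 0 ⇒ (c0=1, c1=0)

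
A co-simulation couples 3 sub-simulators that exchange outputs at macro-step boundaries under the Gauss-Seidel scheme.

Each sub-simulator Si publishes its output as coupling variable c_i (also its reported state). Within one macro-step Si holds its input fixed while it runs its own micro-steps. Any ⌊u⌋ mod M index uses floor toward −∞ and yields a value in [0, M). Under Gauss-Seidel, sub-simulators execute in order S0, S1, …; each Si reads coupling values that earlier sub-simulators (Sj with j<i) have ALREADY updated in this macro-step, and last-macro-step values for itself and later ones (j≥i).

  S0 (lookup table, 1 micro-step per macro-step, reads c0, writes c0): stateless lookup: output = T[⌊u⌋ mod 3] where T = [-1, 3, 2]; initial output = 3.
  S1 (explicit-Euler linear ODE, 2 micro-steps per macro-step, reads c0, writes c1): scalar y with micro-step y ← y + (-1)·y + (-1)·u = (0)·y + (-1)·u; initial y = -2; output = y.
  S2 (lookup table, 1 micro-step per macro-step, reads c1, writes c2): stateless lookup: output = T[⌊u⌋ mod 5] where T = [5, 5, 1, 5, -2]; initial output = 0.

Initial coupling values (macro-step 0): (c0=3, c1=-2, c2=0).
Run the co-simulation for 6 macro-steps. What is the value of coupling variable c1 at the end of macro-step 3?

macro 1: S0 reads c0=3 → after 1×micro: -1; S1 reads c0=-1 → after 2×micro: 1; S2 reads c1=1 → after 1×micro: 5 ⇒ (c0=-1, c1=1, c2=5)
macro 2: S0 reads c0=-1 → after 1×micro: 2; S1 reads c0=2 → after 2×micro: -2; S2 reads c1=-2 → after 1×micro: 5 ⇒ (c0=2, c1=-2, c2=5)
macro 3: S0 reads c0=2 → after 1×micro: 2; S1 reads c0=2 → after 2×micro: -2; S2 reads c1=-2 → after 1×micro: 5 ⇒ (c0=2, c1=-2, c2=5)
macro 4: S0 reads c0=2 → after 1×micro: 2; S1 reads c0=2 → after 2×micro: -2; S2 reads c1=-2 → after 1×micro: 5 ⇒ (c0=2, c1=-2, c2=5)
macro 5: S0 reads c0=2 → after 1×micro: 2; S1 reads c0=2 → after 2×micro: -2; S2 reads c1=-2 → after 1×micro: 5 ⇒ (c0=2, c1=-2, c2=5)
macro 6: S0 reads c0=2 → after 1×micro: 2; S1 reads c0=2 → after 2×micro: -2; S2 reads c1=-2 → after 1×micro: 5 ⇒ (c0=2, c1=-2, c2=5)

c1 at macro-step 3 = -2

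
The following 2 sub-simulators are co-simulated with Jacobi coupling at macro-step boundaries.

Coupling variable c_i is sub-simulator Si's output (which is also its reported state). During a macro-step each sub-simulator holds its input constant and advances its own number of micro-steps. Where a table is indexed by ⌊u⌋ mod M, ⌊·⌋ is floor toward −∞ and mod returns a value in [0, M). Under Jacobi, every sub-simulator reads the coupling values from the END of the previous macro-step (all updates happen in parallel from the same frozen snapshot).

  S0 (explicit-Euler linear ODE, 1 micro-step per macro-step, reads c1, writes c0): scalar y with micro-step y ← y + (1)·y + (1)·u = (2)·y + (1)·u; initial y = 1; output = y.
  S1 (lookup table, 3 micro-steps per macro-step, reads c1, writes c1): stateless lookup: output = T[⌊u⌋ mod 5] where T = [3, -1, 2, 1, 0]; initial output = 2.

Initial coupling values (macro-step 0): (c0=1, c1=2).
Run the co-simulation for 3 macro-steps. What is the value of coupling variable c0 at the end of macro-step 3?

c0 at macro-step 3 = 22

macro 1: S0 reads c1=2 → after 1×micro: 4; S1 reads c1=2 → after 3×micro: 2 ⇒ (c0=4, c1=2)
macro 2: S0 reads c1=2 → after 1×micro: 10; S1 reads c1=2 → after 3×micro: 2 ⇒ (c0=10, c1=2)
macro 3: S0 reads c1=2 → after 1×micro: 22; S1 reads c1=2 → after 3×micro: 2 ⇒ (c0=22, c1=2)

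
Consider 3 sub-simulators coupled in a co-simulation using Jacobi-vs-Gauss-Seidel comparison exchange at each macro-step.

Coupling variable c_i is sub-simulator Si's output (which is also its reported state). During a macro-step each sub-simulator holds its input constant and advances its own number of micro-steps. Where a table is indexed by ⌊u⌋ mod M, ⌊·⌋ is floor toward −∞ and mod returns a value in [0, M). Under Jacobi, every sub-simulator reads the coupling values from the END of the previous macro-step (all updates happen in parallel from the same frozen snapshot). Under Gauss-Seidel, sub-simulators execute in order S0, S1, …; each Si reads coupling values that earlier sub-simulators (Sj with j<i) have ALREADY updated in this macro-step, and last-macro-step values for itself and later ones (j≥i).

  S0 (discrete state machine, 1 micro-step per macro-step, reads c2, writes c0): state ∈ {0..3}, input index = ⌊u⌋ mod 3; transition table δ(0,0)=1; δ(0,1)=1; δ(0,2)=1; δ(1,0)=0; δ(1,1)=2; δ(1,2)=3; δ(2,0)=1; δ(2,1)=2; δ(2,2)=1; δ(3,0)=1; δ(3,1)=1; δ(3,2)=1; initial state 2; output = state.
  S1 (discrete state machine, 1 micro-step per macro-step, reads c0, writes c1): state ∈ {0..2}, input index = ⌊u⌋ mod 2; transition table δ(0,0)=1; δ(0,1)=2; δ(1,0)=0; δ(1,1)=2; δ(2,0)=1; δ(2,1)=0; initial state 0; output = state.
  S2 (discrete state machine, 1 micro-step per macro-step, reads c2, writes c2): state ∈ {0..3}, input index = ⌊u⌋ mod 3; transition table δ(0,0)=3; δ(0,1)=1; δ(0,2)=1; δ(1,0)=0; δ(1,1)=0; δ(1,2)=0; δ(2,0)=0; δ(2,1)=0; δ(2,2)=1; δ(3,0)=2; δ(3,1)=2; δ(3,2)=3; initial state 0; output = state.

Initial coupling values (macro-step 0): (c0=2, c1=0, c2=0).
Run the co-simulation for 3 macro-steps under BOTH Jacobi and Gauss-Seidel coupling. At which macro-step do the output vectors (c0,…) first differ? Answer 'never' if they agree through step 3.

[Jacobi] macro 1: S0 reads c2=0 → after 1×micro: 1; S1 reads c0=2 → after 1×micro: 1; S2 reads c2=0 → after 1×micro: 3 ⇒ (c0=1, c1=1, c2=3)
[Jacobi] macro 2: S0 reads c2=3 → after 1×micro: 0; S1 reads c0=1 → after 1×micro: 2; S2 reads c2=3 → after 1×micro: 2 ⇒ (c0=0, c1=2, c2=2)
[Jacobi] macro 3: S0 reads c2=2 → after 1×micro: 1; S1 reads c0=0 → after 1×micro: 1; S2 reads c2=2 → after 1×micro: 1 ⇒ (c0=1, c1=1, c2=1)
[Gauss-Seidel] macro 1: S0 reads c2=0 → after 1×micro: 1; S1 reads c0=1 → after 1×micro: 2; S2 reads c2=0 → after 1×micro: 3 ⇒ (c0=1, c1=2, c2=3)
[Gauss-Seidel] macro 2: S0 reads c2=3 → after 1×micro: 0; S1 reads c0=0 → after 1×micro: 1; S2 reads c2=3 → after 1×micro: 2 ⇒ (c0=0, c1=1, c2=2)
[Gauss-Seidel] macro 3: S0 reads c2=2 → after 1×micro: 1; S1 reads c0=1 → after 1×micro: 2; S2 reads c2=2 → after 1×micro: 1 ⇒ (c0=1, c1=2, c2=1)

first divergence at macro-step: 1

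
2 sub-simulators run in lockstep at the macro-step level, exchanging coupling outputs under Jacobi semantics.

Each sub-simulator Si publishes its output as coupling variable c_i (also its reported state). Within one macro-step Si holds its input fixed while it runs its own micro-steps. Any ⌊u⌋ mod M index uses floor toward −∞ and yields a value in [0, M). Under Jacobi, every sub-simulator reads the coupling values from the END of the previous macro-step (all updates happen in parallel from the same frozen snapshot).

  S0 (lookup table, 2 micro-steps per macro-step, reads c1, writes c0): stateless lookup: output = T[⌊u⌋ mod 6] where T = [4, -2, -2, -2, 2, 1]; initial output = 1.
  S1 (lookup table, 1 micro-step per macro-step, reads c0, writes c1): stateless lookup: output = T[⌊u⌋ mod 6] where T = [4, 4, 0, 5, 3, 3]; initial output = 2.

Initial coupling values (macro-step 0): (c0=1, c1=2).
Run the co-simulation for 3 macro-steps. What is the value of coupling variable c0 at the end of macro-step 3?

c0 at macro-step 3 = -2

macro 1: S0 reads c1=2 → after 2×micro: -2; S1 reads c0=1 → after 1×micro: 4 ⇒ (c0=-2, c1=4)
macro 2: S0 reads c1=4 → after 2×micro: 2; S1 reads c0=-2 → after 1×micro: 3 ⇒ (c0=2, c1=3)
macro 3: S0 reads c1=3 → after 2×micro: -2; S1 reads c0=2 → after 1×micro: 0 ⇒ (c0=-2, c1=0)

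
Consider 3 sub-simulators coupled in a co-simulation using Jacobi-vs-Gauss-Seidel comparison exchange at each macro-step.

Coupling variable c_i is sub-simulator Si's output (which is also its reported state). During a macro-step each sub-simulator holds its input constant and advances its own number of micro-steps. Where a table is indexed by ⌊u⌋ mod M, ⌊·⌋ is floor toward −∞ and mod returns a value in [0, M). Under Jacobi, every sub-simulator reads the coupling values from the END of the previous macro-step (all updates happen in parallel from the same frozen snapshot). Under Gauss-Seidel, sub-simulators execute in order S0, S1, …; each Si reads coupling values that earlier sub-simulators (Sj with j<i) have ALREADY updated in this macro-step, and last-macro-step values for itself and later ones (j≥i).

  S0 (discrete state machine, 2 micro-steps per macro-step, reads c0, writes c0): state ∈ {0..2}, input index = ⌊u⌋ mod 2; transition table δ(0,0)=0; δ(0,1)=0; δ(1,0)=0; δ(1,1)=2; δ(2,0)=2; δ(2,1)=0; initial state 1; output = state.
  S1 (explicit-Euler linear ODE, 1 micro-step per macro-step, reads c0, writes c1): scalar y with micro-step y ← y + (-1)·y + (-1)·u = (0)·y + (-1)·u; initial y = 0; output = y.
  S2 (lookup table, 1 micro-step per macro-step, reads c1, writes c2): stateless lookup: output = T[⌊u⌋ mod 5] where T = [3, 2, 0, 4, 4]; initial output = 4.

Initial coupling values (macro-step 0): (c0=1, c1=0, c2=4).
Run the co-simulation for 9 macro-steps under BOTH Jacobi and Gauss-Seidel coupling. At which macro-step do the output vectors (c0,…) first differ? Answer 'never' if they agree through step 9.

first divergence at macro-step: 1

[Jacobi] macro 1: S0 reads c0=1 → after 2×micro: 0; S1 reads c0=1 → after 1×micro: -1; S2 reads c1=0 → after 1×micro: 3 ⇒ (c0=0, c1=-1, c2=3)
[Jacobi] macro 2: S0 reads c0=0 → after 2×micro: 0; S1 reads c0=0 → after 1×micro: 0; S2 reads c1=-1 → after 1×micro: 4 ⇒ (c0=0, c1=0, c2=4)
[Jacobi] macro 3: S0 reads c0=0 → after 2×micro: 0; S1 reads c0=0 → after 1×micro: 0; S2 reads c1=0 → after 1×micro: 3 ⇒ (c0=0, c1=0, c2=3)
[Jacobi] macro 4: S0 reads c0=0 → after 2×micro: 0; S1 reads c0=0 → after 1×micro: 0; S2 reads c1=0 → after 1×micro: 3 ⇒ (c0=0, c1=0, c2=3)
[Jacobi] macro 5: S0 reads c0=0 → after 2×micro: 0; S1 reads c0=0 → after 1×micro: 0; S2 reads c1=0 → after 1×micro: 3 ⇒ (c0=0, c1=0, c2=3)
[Jacobi] macro 6: S0 reads c0=0 → after 2×micro: 0; S1 reads c0=0 → after 1×micro: 0; S2 reads c1=0 → after 1×micro: 3 ⇒ (c0=0, c1=0, c2=3)
[Jacobi] macro 7: S0 reads c0=0 → after 2×micro: 0; S1 reads c0=0 → after 1×micro: 0; S2 reads c1=0 → after 1×micro: 3 ⇒ (c0=0, c1=0, c2=3)
[Jacobi] macro 8: S0 reads c0=0 → after 2×micro: 0; S1 reads c0=0 → after 1×micro: 0; S2 reads c1=0 → after 1×micro: 3 ⇒ (c0=0, c1=0, c2=3)
[Jacobi] macro 9: S0 reads c0=0 → after 2×micro: 0; S1 reads c0=0 → after 1×micro: 0; S2 reads c1=0 → after 1×micro: 3 ⇒ (c0=0, c1=0, c2=3)
[Gauss-Seidel] macro 1: S0 reads c0=1 → after 2×micro: 0; S1 reads c0=0 → after 1×micro: 0; S2 reads c1=0 → after 1×micro: 3 ⇒ (c0=0, c1=0, c2=3)
[Gauss-Seidel] macro 2: S0 reads c0=0 → after 2×micro: 0; S1 reads c0=0 → after 1×micro: 0; S2 reads c1=0 → after 1×micro: 3 ⇒ (c0=0, c1=0, c2=3)
[Gauss-Seidel] macro 3: S0 reads c0=0 → after 2×micro: 0; S1 reads c0=0 → after 1×micro: 0; S2 reads c1=0 → after 1×micro: 3 ⇒ (c0=0, c1=0, c2=3)
[Gauss-Seidel] macro 4: S0 reads c0=0 → after 2×micro: 0; S1 reads c0=0 → after 1×micro: 0; S2 reads c1=0 → after 1×micro: 3 ⇒ (c0=0, c1=0, c2=3)
[Gauss-Seidel] macro 5: S0 reads c0=0 → after 2×micro: 0; S1 reads c0=0 → after 1×micro: 0; S2 reads c1=0 → after 1×micro: 3 ⇒ (c0=0, c1=0, c2=3)
[Gauss-Seidel] macro 6: S0 reads c0=0 → after 2×micro: 0; S1 reads c0=0 → after 1×micro: 0; S2 reads c1=0 → after 1×micro: 3 ⇒ (c0=0, c1=0, c2=3)
[Gauss-Seidel] macro 7: S0 reads c0=0 → after 2×micro: 0; S1 reads c0=0 → after 1×micro: 0; S2 reads c1=0 → after 1×micro: 3 ⇒ (c0=0, c1=0, c2=3)
[Gauss-Seidel] macro 8: S0 reads c0=0 → after 2×micro: 0; S1 reads c0=0 → after 1×micro: 0; S2 reads c1=0 → after 1×micro: 3 ⇒ (c0=0, c1=0, c2=3)
[Gauss-Seidel] macro 9: S0 reads c0=0 → after 2×micro: 0; S1 reads c0=0 → after 1×micro: 0; S2 reads c1=0 → after 1×micro: 3 ⇒ (c0=0, c1=0, c2=3)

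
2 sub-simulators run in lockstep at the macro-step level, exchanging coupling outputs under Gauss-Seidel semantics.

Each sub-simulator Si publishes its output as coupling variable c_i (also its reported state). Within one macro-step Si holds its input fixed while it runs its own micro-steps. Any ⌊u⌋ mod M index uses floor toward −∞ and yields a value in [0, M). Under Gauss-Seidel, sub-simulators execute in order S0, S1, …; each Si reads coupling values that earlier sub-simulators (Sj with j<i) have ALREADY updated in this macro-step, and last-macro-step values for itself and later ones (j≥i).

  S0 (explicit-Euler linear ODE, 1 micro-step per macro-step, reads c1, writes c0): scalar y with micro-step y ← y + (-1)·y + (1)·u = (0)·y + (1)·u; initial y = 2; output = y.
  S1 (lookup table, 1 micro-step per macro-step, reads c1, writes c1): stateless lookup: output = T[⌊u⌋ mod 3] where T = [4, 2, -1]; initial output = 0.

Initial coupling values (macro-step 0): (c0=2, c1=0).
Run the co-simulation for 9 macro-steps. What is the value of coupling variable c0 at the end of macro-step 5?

macro 1: S0 reads c1=0 → after 1×micro: 0; S1 reads c1=0 → after 1×micro: 4 ⇒ (c0=0, c1=4)
macro 2: S0 reads c1=4 → after 1×micro: 4; S1 reads c1=4 → after 1×micro: 2 ⇒ (c0=4, c1=2)
macro 3: S0 reads c1=2 → after 1×micro: 2; S1 reads c1=2 → after 1×micro: -1 ⇒ (c0=2, c1=-1)
macro 4: S0 reads c1=-1 → after 1×micro: -1; S1 reads c1=-1 → after 1×micro: -1 ⇒ (c0=-1, c1=-1)
macro 5: S0 reads c1=-1 → after 1×micro: -1; S1 reads c1=-1 → after 1×micro: -1 ⇒ (c0=-1, c1=-1)
macro 6: S0 reads c1=-1 → after 1×micro: -1; S1 reads c1=-1 → after 1×micro: -1 ⇒ (c0=-1, c1=-1)
macro 7: S0 reads c1=-1 → after 1×micro: -1; S1 reads c1=-1 → after 1×micro: -1 ⇒ (c0=-1, c1=-1)
macro 8: S0 reads c1=-1 → after 1×micro: -1; S1 reads c1=-1 → after 1×micro: -1 ⇒ (c0=-1, c1=-1)
macro 9: S0 reads c1=-1 → after 1×micro: -1; S1 reads c1=-1 → after 1×micro: -1 ⇒ (c0=-1, c1=-1)

c0 at macro-step 5 = -1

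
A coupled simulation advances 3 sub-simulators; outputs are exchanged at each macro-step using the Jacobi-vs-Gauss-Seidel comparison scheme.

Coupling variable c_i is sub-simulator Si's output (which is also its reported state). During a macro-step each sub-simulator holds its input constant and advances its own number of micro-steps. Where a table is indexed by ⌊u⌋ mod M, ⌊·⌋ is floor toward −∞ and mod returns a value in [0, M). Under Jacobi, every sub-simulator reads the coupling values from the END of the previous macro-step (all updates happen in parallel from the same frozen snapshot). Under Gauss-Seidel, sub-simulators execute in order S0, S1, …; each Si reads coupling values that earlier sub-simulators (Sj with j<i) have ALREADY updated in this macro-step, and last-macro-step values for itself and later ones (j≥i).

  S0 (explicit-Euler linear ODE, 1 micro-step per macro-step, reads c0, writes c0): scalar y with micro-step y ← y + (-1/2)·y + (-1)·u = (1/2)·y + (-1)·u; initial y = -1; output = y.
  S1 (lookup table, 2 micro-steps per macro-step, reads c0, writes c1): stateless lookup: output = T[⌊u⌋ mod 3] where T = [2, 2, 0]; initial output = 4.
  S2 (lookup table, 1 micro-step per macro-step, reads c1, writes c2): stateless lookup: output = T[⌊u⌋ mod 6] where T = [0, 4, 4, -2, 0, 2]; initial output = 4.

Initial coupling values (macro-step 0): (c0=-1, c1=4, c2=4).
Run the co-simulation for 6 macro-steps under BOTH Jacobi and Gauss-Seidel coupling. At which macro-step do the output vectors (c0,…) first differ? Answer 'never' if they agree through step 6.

first divergence at macro-step: 1

[Jacobi] macro 1: S0 reads c0=-1 → after 1×micro: 1/2; S1 reads c0=-1 → after 2×micro: 0; S2 reads c1=4 → after 1×micro: 0 ⇒ (c0=1/2, c1=0, c2=0)
[Jacobi] macro 2: S0 reads c0=1/2 → after 1×micro: -1/4; S1 reads c0=1/2 → after 2×micro: 2; S2 reads c1=0 → after 1×micro: 0 ⇒ (c0=-1/4, c1=2, c2=0)
[Jacobi] macro 3: S0 reads c0=-1/4 → after 1×micro: 1/8; S1 reads c0=-1/4 → after 2×micro: 0; S2 reads c1=2 → after 1×micro: 4 ⇒ (c0=1/8, c1=0, c2=4)
[Jacobi] macro 4: S0 reads c0=1/8 → after 1×micro: -1/16; S1 reads c0=1/8 → after 2×micro: 2; S2 reads c1=0 → after 1×micro: 0 ⇒ (c0=-1/16, c1=2, c2=0)
[Jacobi] macro 5: S0 reads c0=-1/16 → after 1×micro: 1/32; S1 reads c0=-1/16 → after 2×micro: 0; S2 reads c1=2 → after 1×micro: 4 ⇒ (c0=1/32, c1=0, c2=4)
[Jacobi] macro 6: S0 reads c0=1/32 → after 1×micro: -1/64; S1 reads c0=1/32 → after 2×micro: 2; S2 reads c1=0 → after 1×micro: 0 ⇒ (c0=-1/64, c1=2, c2=0)
[Gauss-Seidel] macro 1: S0 reads c0=-1 → after 1×micro: 1/2; S1 reads c0=1/2 → after 2×micro: 2; S2 reads c1=2 → after 1×micro: 4 ⇒ (c0=1/2, c1=2, c2=4)
[Gauss-Seidel] macro 2: S0 reads c0=1/2 → after 1×micro: -1/4; S1 reads c0=-1/4 → after 2×micro: 0; S2 reads c1=0 → after 1×micro: 0 ⇒ (c0=-1/4, c1=0, c2=0)
[Gauss-Seidel] macro 3: S0 reads c0=-1/4 → after 1×micro: 1/8; S1 reads c0=1/8 → after 2×micro: 2; S2 reads c1=2 → after 1×micro: 4 ⇒ (c0=1/8, c1=2, c2=4)
[Gauss-Seidel] macro 4: S0 reads c0=1/8 → after 1×micro: -1/16; S1 reads c0=-1/16 → after 2×micro: 0; S2 reads c1=0 → after 1×micro: 0 ⇒ (c0=-1/16, c1=0, c2=0)
[Gauss-Seidel] macro 5: S0 reads c0=-1/16 → after 1×micro: 1/32; S1 reads c0=1/32 → after 2×micro: 2; S2 reads c1=2 → after 1×micro: 4 ⇒ (c0=1/32, c1=2, c2=4)
[Gauss-Seidel] macro 6: S0 reads c0=1/32 → after 1×micro: -1/64; S1 reads c0=-1/64 → after 2×micro: 0; S2 reads c1=0 → after 1×micro: 0 ⇒ (c0=-1/64, c1=0, c2=0)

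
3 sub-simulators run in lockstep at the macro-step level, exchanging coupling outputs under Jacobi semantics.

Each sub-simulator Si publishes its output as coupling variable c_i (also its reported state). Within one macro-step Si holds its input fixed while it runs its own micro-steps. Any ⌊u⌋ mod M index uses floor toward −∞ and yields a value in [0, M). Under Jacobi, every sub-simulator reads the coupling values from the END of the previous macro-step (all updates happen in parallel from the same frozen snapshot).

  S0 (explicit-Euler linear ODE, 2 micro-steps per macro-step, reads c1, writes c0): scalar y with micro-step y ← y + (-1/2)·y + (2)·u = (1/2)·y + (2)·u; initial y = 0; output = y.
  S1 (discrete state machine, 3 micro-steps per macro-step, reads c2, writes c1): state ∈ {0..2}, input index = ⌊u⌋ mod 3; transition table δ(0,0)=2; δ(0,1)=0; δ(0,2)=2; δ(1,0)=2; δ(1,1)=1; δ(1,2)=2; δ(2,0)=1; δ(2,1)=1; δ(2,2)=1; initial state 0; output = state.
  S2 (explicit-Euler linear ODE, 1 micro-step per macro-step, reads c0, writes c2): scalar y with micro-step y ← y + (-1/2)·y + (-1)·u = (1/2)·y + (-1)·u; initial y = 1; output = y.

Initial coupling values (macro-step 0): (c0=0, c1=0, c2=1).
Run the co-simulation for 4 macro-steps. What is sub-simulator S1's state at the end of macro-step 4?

macro 1: S0 reads c1=0 → after 2×micro: 0; S1 reads c2=1 → after 3×micro: 0; S2 reads c0=0 → after 1×micro: 1/2 ⇒ (c0=0, c1=0, c2=1/2)
macro 2: S0 reads c1=0 → after 2×micro: 0; S1 reads c2=1/2 → after 3×micro: 2; S2 reads c0=0 → after 1×micro: 1/4 ⇒ (c0=0, c1=2, c2=1/4)
macro 3: S0 reads c1=2 → after 2×micro: 6; S1 reads c2=1/4 → after 3×micro: 1; S2 reads c0=0 → after 1×micro: 1/8 ⇒ (c0=6, c1=1, c2=1/8)
macro 4: S0 reads c1=1 → after 2×micro: 9/2; S1 reads c2=1/8 → after 3×micro: 2; S2 reads c0=6 → after 1×micro: -95/16 ⇒ (c0=9/2, c1=2, c2=-95/16)

S1 state at macro-step 4 = 2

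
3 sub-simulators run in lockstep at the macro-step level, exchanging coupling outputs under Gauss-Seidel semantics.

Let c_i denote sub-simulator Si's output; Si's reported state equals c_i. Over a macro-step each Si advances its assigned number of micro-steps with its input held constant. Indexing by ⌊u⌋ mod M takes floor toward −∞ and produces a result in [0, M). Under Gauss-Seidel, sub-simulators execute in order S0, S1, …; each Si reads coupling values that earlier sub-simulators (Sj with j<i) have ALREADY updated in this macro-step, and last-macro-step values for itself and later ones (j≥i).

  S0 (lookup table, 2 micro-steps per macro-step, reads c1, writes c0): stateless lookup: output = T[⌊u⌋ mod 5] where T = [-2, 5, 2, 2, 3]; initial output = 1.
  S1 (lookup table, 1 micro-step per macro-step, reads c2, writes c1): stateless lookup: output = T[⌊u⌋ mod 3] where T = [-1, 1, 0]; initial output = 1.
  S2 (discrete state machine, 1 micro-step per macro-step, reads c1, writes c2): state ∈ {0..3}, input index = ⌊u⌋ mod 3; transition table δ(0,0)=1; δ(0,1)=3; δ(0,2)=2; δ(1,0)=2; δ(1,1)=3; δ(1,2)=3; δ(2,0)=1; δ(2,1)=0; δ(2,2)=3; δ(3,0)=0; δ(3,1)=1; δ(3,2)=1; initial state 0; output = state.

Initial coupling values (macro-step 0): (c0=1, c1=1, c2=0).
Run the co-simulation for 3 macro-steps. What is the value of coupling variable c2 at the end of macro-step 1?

macro 1: S0 reads c1=1 → after 2×micro: 5; S1 reads c2=0 → after 1×micro: -1; S2 reads c1=-1 → after 1×micro: 2 ⇒ (c0=5, c1=-1, c2=2)
macro 2: S0 reads c1=-1 → after 2×micro: 3; S1 reads c2=2 → after 1×micro: 0; S2 reads c1=0 → after 1×micro: 1 ⇒ (c0=3, c1=0, c2=1)
macro 3: S0 reads c1=0 → after 2×micro: -2; S1 reads c2=1 → after 1×micro: 1; S2 reads c1=1 → after 1×micro: 3 ⇒ (c0=-2, c1=1, c2=3)

c2 at macro-step 1 = 2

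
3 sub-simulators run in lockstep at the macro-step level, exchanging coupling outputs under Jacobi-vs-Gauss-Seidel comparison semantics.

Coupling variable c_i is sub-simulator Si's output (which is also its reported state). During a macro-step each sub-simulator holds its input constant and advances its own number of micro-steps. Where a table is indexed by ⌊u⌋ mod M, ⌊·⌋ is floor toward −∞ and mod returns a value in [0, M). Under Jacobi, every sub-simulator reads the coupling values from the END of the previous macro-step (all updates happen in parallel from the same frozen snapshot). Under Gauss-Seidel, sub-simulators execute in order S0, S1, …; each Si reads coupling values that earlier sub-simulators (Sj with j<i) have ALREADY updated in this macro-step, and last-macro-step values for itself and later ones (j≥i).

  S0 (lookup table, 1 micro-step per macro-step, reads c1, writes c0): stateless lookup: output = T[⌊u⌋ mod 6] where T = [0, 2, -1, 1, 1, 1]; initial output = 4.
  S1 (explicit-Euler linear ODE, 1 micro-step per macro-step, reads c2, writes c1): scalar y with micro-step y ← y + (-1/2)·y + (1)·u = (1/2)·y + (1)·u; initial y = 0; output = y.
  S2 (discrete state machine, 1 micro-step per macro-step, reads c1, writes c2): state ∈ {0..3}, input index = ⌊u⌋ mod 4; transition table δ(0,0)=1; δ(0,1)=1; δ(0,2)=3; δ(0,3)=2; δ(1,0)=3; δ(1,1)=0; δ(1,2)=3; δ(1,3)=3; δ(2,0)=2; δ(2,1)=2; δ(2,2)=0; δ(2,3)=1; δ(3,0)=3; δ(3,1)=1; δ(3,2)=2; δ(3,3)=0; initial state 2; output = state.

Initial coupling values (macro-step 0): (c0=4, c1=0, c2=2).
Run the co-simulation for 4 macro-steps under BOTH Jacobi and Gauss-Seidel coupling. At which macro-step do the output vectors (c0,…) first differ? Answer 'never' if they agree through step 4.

first divergence at macro-step: 1

[Jacobi] macro 1: S0 reads c1=0 → after 1×micro: 0; S1 reads c2=2 → after 1×micro: 2; S2 reads c1=0 → after 1×micro: 2 ⇒ (c0=0, c1=2, c2=2)
[Jacobi] macro 2: S0 reads c1=2 → after 1×micro: -1; S1 reads c2=2 → after 1×micro: 3; S2 reads c1=2 → after 1×micro: 0 ⇒ (c0=-1, c1=3, c2=0)
[Jacobi] macro 3: S0 reads c1=3 → after 1×micro: 1; S1 reads c2=0 → after 1×micro: 3/2; S2 reads c1=3 → after 1×micro: 2 ⇒ (c0=1, c1=3/2, c2=2)
[Jacobi] macro 4: S0 reads c1=3/2 → after 1×micro: 2; S1 reads c2=2 → after 1×micro: 11/4; S2 reads c1=3/2 → after 1×micro: 2 ⇒ (c0=2, c1=11/4, c2=2)
[Gauss-Seidel] macro 1: S0 reads c1=0 → after 1×micro: 0; S1 reads c2=2 → after 1×micro: 2; S2 reads c1=2 → after 1×micro: 0 ⇒ (c0=0, c1=2, c2=0)
[Gauss-Seidel] macro 2: S0 reads c1=2 → after 1×micro: -1; S1 reads c2=0 → after 1×micro: 1; S2 reads c1=1 → after 1×micro: 1 ⇒ (c0=-1, c1=1, c2=1)
[Gauss-Seidel] macro 3: S0 reads c1=1 → after 1×micro: 2; S1 reads c2=1 → after 1×micro: 3/2; S2 reads c1=3/2 → after 1×micro: 0 ⇒ (c0=2, c1=3/2, c2=0)
[Gauss-Seidel] macro 4: S0 reads c1=3/2 → after 1×micro: 2; S1 reads c2=0 → after 1×micro: 3/4; S2 reads c1=3/4 → after 1×micro: 1 ⇒ (c0=2, c1=3/4, c2=1)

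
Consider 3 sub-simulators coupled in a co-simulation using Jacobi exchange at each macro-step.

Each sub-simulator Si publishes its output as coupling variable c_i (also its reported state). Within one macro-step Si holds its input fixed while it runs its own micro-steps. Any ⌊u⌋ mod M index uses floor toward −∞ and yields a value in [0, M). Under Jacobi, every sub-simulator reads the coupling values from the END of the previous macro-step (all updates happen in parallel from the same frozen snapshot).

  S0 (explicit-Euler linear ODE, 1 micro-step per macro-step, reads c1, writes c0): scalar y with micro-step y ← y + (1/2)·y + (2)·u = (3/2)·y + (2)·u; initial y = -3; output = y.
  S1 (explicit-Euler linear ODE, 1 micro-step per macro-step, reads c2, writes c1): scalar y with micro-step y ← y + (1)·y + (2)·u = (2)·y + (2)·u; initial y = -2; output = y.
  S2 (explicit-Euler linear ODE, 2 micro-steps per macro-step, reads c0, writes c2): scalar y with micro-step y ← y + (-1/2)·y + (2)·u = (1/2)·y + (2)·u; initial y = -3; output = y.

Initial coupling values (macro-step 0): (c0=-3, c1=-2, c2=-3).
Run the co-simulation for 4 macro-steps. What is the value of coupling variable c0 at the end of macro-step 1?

c0 at macro-step 1 = -17/2

macro 1: S0 reads c1=-2 → after 1×micro: -17/2; S1 reads c2=-3 → after 1×micro: -10; S2 reads c0=-3 → after 2×micro: -39/4 ⇒ (c0=-17/2, c1=-10, c2=-39/4)
macro 2: S0 reads c1=-10 → after 1×micro: -131/4; S1 reads c2=-39/4 → after 1×micro: -79/2; S2 reads c0=-17/2 → after 2×micro: -447/16 ⇒ (c0=-131/4, c1=-79/2, c2=-447/16)
macro 3: S0 reads c1=-79/2 → after 1×micro: -1025/8; S1 reads c2=-447/16 → after 1×micro: -1079/8; S2 reads c0=-131/4 → after 2×micro: -6735/64 ⇒ (c0=-1025/8, c1=-1079/8, c2=-6735/64)
macro 4: S0 reads c1=-1079/8 → after 1×micro: -7391/16; S1 reads c2=-6735/64 → after 1×micro: -15367/32; S2 reads c0=-1025/8 → after 2×micro: -105135/256 ⇒ (c0=-7391/16, c1=-15367/32, c2=-105135/256)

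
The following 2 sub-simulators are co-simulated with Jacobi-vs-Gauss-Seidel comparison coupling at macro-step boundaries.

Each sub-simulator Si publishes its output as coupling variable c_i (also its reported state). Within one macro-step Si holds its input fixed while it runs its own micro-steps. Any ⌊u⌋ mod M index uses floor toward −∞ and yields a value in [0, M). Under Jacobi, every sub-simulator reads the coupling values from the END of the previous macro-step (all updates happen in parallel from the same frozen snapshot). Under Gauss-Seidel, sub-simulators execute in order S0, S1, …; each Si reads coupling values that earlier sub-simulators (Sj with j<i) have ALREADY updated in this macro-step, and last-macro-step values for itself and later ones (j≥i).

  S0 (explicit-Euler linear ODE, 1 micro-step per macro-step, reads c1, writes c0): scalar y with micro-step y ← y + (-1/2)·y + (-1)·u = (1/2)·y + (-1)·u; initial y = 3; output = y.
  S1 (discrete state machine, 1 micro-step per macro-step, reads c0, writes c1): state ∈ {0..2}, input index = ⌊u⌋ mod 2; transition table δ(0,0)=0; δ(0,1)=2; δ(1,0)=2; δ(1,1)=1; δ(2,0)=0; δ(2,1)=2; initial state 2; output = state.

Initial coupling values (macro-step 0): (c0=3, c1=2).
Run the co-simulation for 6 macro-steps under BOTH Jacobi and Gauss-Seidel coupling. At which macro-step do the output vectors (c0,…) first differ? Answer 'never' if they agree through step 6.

[Jacobi] macro 1: S0 reads c1=2 → after 1×micro: -1/2; S1 reads c0=3 → after 1×micro: 2 ⇒ (c0=-1/2, c1=2)
[Jacobi] macro 2: S0 reads c1=2 → after 1×micro: -9/4; S1 reads c0=-1/2 → after 1×micro: 2 ⇒ (c0=-9/4, c1=2)
[Jacobi] macro 3: S0 reads c1=2 → after 1×micro: -25/8; S1 reads c0=-9/4 → after 1×micro: 2 ⇒ (c0=-25/8, c1=2)
[Jacobi] macro 4: S0 reads c1=2 → after 1×micro: -57/16; S1 reads c0=-25/8 → after 1×micro: 0 ⇒ (c0=-57/16, c1=0)
[Jacobi] macro 5: S0 reads c1=0 → after 1×micro: -57/32; S1 reads c0=-57/16 → after 1×micro: 0 ⇒ (c0=-57/32, c1=0)
[Jacobi] macro 6: S0 reads c1=0 → after 1×micro: -57/64; S1 reads c0=-57/32 → after 1×micro: 0 ⇒ (c0=-57/64, c1=0)
[Gauss-Seidel] macro 1: S0 reads c1=2 → after 1×micro: -1/2; S1 reads c0=-1/2 → after 1×micro: 2 ⇒ (c0=-1/2, c1=2)
[Gauss-Seidel] macro 2: S0 reads c1=2 → after 1×micro: -9/4; S1 reads c0=-9/4 → after 1×micro: 2 ⇒ (c0=-9/4, c1=2)
[Gauss-Seidel] macro 3: S0 reads c1=2 → after 1×micro: -25/8; S1 reads c0=-25/8 → after 1×micro: 0 ⇒ (c0=-25/8, c1=0)
[Gauss-Seidel] macro 4: S0 reads c1=0 → after 1×micro: -25/16; S1 reads c0=-25/16 → after 1×micro: 0 ⇒ (c0=-25/16, c1=0)
[Gauss-Seidel] macro 5: S0 reads c1=0 → after 1×micro: -25/32; S1 reads c0=-25/32 → after 1×micro: 2 ⇒ (c0=-25/32, c1=2)
[Gauss-Seidel] macro 6: S0 reads c1=2 → after 1×micro: -153/64; S1 reads c0=-153/64 → after 1×micro: 2 ⇒ (c0=-153/64, c1=2)

first divergence at macro-step: 3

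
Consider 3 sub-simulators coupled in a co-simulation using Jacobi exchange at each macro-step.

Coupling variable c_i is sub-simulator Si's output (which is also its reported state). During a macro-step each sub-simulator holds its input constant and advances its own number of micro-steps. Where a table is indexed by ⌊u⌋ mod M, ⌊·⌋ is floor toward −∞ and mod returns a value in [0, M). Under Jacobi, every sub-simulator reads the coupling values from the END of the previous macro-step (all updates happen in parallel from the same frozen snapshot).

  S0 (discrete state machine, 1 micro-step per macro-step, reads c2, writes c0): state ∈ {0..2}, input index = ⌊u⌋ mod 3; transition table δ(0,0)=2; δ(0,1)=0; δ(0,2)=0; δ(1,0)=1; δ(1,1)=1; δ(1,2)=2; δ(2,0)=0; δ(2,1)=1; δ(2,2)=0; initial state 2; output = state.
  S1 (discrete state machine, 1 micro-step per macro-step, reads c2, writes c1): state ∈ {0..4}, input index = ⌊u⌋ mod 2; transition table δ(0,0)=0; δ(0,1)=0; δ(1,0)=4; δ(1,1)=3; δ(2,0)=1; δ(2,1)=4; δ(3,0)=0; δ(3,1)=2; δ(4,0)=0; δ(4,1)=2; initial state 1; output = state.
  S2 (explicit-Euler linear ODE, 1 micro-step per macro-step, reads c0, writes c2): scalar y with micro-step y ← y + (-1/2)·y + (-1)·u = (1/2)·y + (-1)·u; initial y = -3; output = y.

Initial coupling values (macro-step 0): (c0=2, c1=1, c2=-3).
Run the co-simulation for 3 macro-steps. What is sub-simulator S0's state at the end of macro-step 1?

macro 1: S0 reads c2=-3 → after 1×micro: 0; S1 reads c2=-3 → after 1×micro: 3; S2 reads c0=2 → after 1×micro: -7/2 ⇒ (c0=0, c1=3, c2=-7/2)
macro 2: S0 reads c2=-7/2 → after 1×micro: 0; S1 reads c2=-7/2 → after 1×micro: 0; S2 reads c0=0 → after 1×micro: -7/4 ⇒ (c0=0, c1=0, c2=-7/4)
macro 3: S0 reads c2=-7/4 → after 1×micro: 0; S1 reads c2=-7/4 → after 1×micro: 0; S2 reads c0=0 → after 1×micro: -7/8 ⇒ (c0=0, c1=0, c2=-7/8)

S0 state at macro-step 1 = 0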